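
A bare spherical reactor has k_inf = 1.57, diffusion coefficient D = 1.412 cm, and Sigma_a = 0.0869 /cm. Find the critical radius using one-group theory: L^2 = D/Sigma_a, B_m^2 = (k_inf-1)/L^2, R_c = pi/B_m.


L^2 = D / Sigma_a = 1.412 / 0.0869 = 16.24856 cm^2
B_m^2 = (k_inf - 1) / L^2 = (1.57 - 1) / 16.24856 = 0.03508003 /cm^2
For a bare sphere: B_g = pi/R, so R_c = pi / sqrt(B_m^2)
R_c = pi / sqrt(0.03508003) = 16.773 cm

16.773


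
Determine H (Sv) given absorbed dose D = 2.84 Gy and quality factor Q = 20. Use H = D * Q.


H = D * Q
H = 2.84 * 20
H = 56.800 Sv

56.800


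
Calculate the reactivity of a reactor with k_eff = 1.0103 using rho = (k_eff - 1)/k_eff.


rho = (k_eff - 1) / k_eff
rho = (1.0103 - 1) / 1.0103
rho = 0.010195

0.010195


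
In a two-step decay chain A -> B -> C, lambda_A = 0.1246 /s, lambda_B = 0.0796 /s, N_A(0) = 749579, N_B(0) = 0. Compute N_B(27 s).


N_B(t) = lambda_A * N_A0 / (lambda_B - lambda_A) * [exp(-lambda_A*t) - exp(-lambda_B*t)]
exp(-0.1246*27) = 0.03458968; exp(-0.0796*27) = 0.1165774
N_B = 0.1246 * 749579 / (0.0796 - 0.1246) * (0.03458968 - 0.1165774)
N_B = 170166

170166


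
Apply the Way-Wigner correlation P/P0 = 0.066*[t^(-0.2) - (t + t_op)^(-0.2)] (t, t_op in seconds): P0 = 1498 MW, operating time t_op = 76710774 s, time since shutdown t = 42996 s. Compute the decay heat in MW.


P/P0 = 0.066 * [t^(-0.2) - (t + t_op)^(-0.2)]
P/P0 = 0.066 * [42996^(-0.2) - (42996 + 76710774)^(-0.2)]
P/P0 = 0.066 * [0.1183898 - 0.02648379] = 0.006065797
P = 1498 * 0.006065797 = 9.0866 MW

9.0866


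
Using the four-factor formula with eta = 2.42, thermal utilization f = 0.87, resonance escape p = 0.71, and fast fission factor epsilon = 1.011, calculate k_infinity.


k_inf = eta * f * p * epsilon
k_inf = 2.42 * 0.87 * 0.71 * 1.011
k_inf = 1.5113

1.5113


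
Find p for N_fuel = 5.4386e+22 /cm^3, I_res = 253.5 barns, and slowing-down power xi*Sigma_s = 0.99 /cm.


p = exp(-N * I * 1e-24 / (xi*Sigma_s))
p = exp(-5.4386e+22 * 253.5 * 1e-24 / 0.99)
p = 8.9530e-07

8.9530e-07


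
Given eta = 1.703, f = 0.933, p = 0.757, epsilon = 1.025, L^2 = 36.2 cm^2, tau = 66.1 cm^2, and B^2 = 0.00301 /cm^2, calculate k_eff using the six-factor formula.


k_inf = eta*f*p*eps = 1.703*0.933*0.757*1.025 = 1.232866
P_TNL = 1/(1 + L^2*B^2) = 1/(1 + 36.2*0.00301) = 0.9017442
P_FNL = exp(-B^2*tau) = exp(-0.00301*66.1) = 0.8195819
k_eff = k_inf * P_TNL * P_FNL = 1.232866 * 0.9017442 * 0.8195819
k_eff = 0.91115

0.91115


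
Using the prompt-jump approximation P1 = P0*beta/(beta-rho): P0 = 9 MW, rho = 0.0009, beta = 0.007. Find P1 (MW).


P1/P0 = beta / (beta - rho)
P1/P0 = 0.007 / (0.007 - 0.0009) = 1.147541
P1 = 9 * 1.147541 = 10.328 MW

10.328


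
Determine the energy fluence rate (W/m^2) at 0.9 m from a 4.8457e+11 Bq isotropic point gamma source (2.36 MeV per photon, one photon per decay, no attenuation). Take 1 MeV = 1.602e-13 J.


psi = A * E * 1.602e-13 / (4*pi*r^2)
psi = 4.8457e+11 * 2.36 * 1.602e-13 / (4*pi*0.9^2)
psi = 0.017998 W/m^2

0.017998


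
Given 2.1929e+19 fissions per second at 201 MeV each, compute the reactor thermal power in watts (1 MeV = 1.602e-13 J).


P = fission_rate * E_MeV * 1.602e-13
P = 2.1929e+19 * 201 * 1.602e-13
P = 7.0612e+08 W

7.0612e+08


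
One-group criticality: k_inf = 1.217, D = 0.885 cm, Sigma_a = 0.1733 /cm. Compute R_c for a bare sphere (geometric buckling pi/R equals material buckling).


L^2 = D / Sigma_a = 0.885 / 0.1733 = 5.106751 cm^2
B_m^2 = (k_inf - 1) / L^2 = (1.217 - 1) / 5.106751 = 0.04249277 /cm^2
For a bare sphere: B_g = pi/R, so R_c = pi / sqrt(B_m^2)
R_c = pi / sqrt(0.04249277) = 15.240 cm

15.240


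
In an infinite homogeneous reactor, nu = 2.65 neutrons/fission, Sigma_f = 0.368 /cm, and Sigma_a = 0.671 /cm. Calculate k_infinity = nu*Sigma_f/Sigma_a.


k_inf = nu * Sigma_f / Sigma_a
k_inf = 2.65 * 0.368 / 0.671
k_inf = 1.4534

1.4534


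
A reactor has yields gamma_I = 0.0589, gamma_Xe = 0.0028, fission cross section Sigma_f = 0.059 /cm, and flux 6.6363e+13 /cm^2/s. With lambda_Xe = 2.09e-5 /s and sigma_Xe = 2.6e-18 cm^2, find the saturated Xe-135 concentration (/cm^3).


Xe_eq = (gamma_I + gamma_Xe) * Sigma_f * phi / (lambda_Xe + sigma_Xe * phi)
Numerator = (0.0589 + 0.0028) * 0.059 * 6.6363e+13 = 2.415812e+11
Denominator = 2.09e-5 + 2.6e-18 * 6.6363e+13 = 1.934438e-04
Xe_eq = 2.415812e+11 / 1.934438e-04 = 1.2488e+15 /cm^3

1.2488e+15


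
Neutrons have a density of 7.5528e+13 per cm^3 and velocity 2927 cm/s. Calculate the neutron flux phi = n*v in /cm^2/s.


phi = n * v
phi = 7.5528e+13 * 2927
phi = 2.2107e+17 /cm^2/s

2.2107e+17


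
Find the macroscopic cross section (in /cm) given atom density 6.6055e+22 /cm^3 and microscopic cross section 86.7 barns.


Sigma = N * sigma_barns * 1e-24
Sigma = 6.6055e+22 * 86.7 * 1e-24
Sigma = 5.7270 /cm

5.7270


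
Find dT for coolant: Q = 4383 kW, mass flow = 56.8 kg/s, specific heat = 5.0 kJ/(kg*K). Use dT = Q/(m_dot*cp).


dT = Q / (m_dot * cp)
dT = 4383 / (56.8 * 5.0)
dT = 15.433 C

15.433


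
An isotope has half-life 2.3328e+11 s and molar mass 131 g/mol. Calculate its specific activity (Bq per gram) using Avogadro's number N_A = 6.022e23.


lambda = ln(2) / t_half = ln(2) / 2.3328e+11 = 2.971310e-12 /s
SA = lambda * N_A / M
SA = 2.971310e-12 * 6.022e23 / 131
SA = 1.3659e+10 Bq/g

1.3659e+10


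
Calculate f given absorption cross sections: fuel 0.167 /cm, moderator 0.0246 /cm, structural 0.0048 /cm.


f = Sigma_a_fuel / (Sigma_a_fuel + Sigma_a_mod + Sigma_a_other)
f = 0.167 / (0.167 + 0.0246 + 0.0048)
f = 0.85031

0.85031


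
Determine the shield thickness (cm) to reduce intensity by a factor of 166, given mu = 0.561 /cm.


x = ln(factor) / mu
x = ln(166) / 0.561
x = 9.1123 cm

9.1123


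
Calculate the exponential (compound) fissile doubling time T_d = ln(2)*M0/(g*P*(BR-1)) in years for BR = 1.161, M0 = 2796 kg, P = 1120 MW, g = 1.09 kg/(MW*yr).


Breeding gain G = BR - 1 = 1.161 - 1 = 0.161
Fissile production rate = g * P * G = 1.09 * 1120 * 0.161 = 196.5488 kg/yr
T_d = ln(2) * M0 / (g * P * G)
T_d = ln(2) * 2796 / 196.5488 = 9.8603 yr

9.8603


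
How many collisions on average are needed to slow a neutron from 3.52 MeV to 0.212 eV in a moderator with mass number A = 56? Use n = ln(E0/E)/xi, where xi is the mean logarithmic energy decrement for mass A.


xi = 1 + (A-1)^2/(2A)*ln((A-1)/(A+1)) = 0.03529286 (for A = 56)
n = ln(E0/E) / xi
n = ln(3.52e6 / 0.212) / 0.03529286
n = ln(1.660377e+07) / 0.03529286 = 471.06

471.06


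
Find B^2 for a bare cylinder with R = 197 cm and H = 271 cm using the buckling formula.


B^2 = (2.405/R)^2 + (pi/H)^2
B^2 = (2.405/197)^2 + (pi/271)^2
B^2 = 2.8343e-04 /cm^2

2.8343e-04


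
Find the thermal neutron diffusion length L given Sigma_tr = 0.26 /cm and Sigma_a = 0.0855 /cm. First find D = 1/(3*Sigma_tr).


D = 1 / (3 * Sigma_tr) = 1 / (3 * 0.26) = 1.282051 cm
L = sqrt(D / Sigma_a)
L = sqrt(1.282051 / 0.0855)
L = 3.8723 cm

3.8723


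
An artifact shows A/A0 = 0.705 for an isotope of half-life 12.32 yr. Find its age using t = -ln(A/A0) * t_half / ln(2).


lambda = ln(2) / t_half = ln(2) / 12.32 = 0.05626195 /yr
t = -ln(A/A0) / lambda
t = -ln(0.705) / 0.05626195
t = 6.2130 yr

6.2130


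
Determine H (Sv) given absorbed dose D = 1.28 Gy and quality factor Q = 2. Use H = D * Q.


H = D * Q
H = 1.28 * 2
H = 2.5600 Sv

2.5600


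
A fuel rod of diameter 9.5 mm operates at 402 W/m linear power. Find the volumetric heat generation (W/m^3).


r = D / 2 / 1000 = 9.5 / 2 / 1000 = 0.00475 m
q''' = q' / (pi * r^2)
q''' = 402 / (pi * 0.00475^2)
q''' = 5.6714e+06 W/m^3

5.6714e+06


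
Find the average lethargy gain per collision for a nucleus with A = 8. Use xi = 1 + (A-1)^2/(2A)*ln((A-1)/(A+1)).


xi = 1 + (A-1)^2/(2A) * ln((A-1)/(A+1))
xi = 1 + (8-1)^2/(2*8) * ln((8-1)/(8 +1))
xi = 0.23035

0.23035


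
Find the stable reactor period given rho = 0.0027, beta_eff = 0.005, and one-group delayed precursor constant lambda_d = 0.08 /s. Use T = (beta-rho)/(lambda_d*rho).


T = (beta - rho) / (lambda_d * rho)
T = (0.005 - 0.0027) / (0.08 * 0.0027)
T = 10.648 s

10.648


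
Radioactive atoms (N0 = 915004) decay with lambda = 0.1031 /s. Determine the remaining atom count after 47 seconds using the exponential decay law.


N = N0 * exp(-lambda * t)
N = 915004 * exp(-0.1031 * 47)
N = 7193.9

7193.9


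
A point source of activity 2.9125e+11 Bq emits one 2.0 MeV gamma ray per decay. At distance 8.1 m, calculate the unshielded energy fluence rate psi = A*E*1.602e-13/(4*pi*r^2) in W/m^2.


psi = A * E * 1.602e-13 / (4*pi*r^2)
psi = 2.9125e+11 * 2.0 * 1.602e-13 / (4*pi*8.1^2)
psi = 1.1318e-04 W/m^2

1.1318e-04


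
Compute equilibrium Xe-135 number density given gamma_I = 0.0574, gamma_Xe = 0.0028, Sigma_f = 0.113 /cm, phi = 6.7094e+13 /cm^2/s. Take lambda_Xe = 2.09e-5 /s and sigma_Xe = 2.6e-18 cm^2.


Xe_eq = (gamma_I + gamma_Xe) * Sigma_f * phi / (lambda_Xe + sigma_Xe * phi)
Numerator = (0.0574 + 0.0028) * 0.113 * 6.7094e+13 = 4.564136e+11
Denominator = 2.09e-5 + 2.6e-18 * 6.7094e+13 = 1.953444e-04
Xe_eq = 4.564136e+11 / 1.953444e-04 = 2.3365e+15 /cm^3

2.3365e+15


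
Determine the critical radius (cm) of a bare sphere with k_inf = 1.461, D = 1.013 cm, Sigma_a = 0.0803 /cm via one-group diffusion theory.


L^2 = D / Sigma_a = 1.013 / 0.0803 = 12.61519 cm^2
B_m^2 = (k_inf - 1) / L^2 = (1.461 - 1) / 12.61519 = 0.03654325 /cm^2
For a bare sphere: B_g = pi/R, so R_c = pi / sqrt(B_m^2)
R_c = pi / sqrt(0.03654325) = 16.434 cm

16.434


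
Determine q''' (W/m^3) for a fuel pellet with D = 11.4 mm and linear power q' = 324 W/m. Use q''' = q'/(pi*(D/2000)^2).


r = D / 2 / 1000 = 11.4 / 2 / 1000 = 0.0057 m
q''' = q' / (pi * r^2)
q''' = 324 / (pi * 0.0057^2)
q''' = 3.1743e+06 W/m^3

3.1743e+06


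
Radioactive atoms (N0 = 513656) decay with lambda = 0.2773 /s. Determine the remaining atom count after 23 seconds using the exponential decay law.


N = N0 * exp(-lambda * t)
N = 513656 * exp(-0.2773 * 23)
N = 872.54

872.54


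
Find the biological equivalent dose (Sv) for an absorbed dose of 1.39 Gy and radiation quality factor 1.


H = D * Q
H = 1.39 * 1
H = 1.3900 Sv

1.3900


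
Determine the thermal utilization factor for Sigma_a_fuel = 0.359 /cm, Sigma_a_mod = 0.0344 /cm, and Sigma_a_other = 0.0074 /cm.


f = Sigma_a_fuel / (Sigma_a_fuel + Sigma_a_mod + Sigma_a_other)
f = 0.359 / (0.359 + 0.0344 + 0.0074)
f = 0.89571

0.89571


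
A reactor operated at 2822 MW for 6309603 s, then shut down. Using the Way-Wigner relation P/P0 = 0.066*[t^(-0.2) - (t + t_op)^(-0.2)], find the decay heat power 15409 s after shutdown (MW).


P/P0 = 0.066 * [t^(-0.2) - (t + t_op)^(-0.2)]
P/P0 = 0.066 * [15409^(-0.2) - (15409 + 6309603)^(-0.2)]
P/P0 = 0.066 * [0.1453601 - 0.04363025] = 0.006714170
P = 2822 * 0.006714170 = 18.947 MW

18.947


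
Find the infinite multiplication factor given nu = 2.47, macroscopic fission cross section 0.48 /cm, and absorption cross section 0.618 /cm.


k_inf = nu * Sigma_f / Sigma_a
k_inf = 2.47 * 0.48 / 0.618
k_inf = 1.9184

1.9184


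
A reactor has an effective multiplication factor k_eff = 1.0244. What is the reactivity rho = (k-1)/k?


rho = (k_eff - 1) / k_eff
rho = (1.0244 - 1) / 1.0244
rho = 0.023819

0.023819


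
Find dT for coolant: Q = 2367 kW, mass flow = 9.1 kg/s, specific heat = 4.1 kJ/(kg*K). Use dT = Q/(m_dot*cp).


dT = Q / (m_dot * cp)
dT = 2367 / (9.1 * 4.1)
dT = 63.441 C

63.441


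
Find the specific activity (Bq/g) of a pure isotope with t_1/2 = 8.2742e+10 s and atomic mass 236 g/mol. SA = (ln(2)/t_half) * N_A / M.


lambda = ln(2) / t_half = ln(2) / 8.2742e+10 = 8.377211e-12 /s
SA = lambda * N_A / M
SA = 8.377211e-12 * 6.022e23 / 236
SA = 2.1376e+10 Bq/g

2.1376e+10


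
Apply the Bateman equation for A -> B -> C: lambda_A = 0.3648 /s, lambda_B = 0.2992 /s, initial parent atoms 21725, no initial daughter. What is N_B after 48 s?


N_B(t) = lambda_A * N_A0 / (lambda_B - lambda_A) * [exp(-lambda_A*t) - exp(-lambda_B*t)]
exp(-0.3648*48) = 2.485020e-08; exp(-0.2992*48) = 5.792104e-07
N_B = 0.3648 * 21725 / (0.2992 - 0.3648) * (2.485020e-08 - 5.792104e-07)
N_B = 0.066973

0.066973


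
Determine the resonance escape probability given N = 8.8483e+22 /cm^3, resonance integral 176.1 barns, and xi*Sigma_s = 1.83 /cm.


p = exp(-N * I * 1e-24 / (xi*Sigma_s))
p = exp(-8.8483e+22 * 176.1 * 1e-24 / 1.83)
p = 2.0050e-04

2.0050e-04


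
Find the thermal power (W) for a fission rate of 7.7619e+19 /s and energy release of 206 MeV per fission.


P = fission_rate * E_MeV * 1.602e-13
P = 7.7619e+19 * 206 * 1.602e-13
P = 2.5615e+09 W

2.5615e+09


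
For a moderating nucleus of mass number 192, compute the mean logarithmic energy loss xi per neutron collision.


xi = 1 + (A-1)^2/(2A) * ln((A-1)/(A+1))
xi = 1 + (192-1)^2/(2*192) * ln((192-1)/(192 +1))
xi = 0.010381

0.010381


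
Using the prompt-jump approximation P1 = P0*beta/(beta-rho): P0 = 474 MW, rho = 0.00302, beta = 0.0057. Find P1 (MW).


P1/P0 = beta / (beta - rho)
P1/P0 = 0.0057 / (0.0057 - 0.00302) = 2.126866
P1 = 474 * 2.126866 = 1008.1 MW

1008.1


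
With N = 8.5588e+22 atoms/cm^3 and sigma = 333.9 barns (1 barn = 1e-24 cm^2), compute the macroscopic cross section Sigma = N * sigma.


Sigma = N * sigma_barns * 1e-24
Sigma = 8.5588e+22 * 333.9 * 1e-24
Sigma = 28.578 /cm

28.578


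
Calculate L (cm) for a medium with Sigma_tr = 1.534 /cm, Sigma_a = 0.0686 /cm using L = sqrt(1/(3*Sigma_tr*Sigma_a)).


D = 1 / (3 * Sigma_tr) = 1 / (3 * 1.534) = 0.2172968 cm
L = sqrt(D / Sigma_a)
L = sqrt(0.2172968 / 0.0686)
L = 1.7798 cm

1.7798


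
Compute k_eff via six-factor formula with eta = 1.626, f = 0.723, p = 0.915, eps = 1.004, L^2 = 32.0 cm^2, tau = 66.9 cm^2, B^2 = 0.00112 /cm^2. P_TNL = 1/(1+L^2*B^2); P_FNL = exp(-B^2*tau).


k_inf = eta*f*p*eps = 1.626*0.723*0.915*1.004 = 1.079975
P_TNL = 1/(1 + L^2*B^2) = 1/(1 + 32.0*0.00112) = 0.9654001
P_FNL = exp(-B^2*tau) = exp(-0.00112*66.9) = 0.9278103
k_eff = k_inf * P_TNL * P_FNL = 1.079975 * 0.9654001 * 0.9278103
k_eff = 0.96734

0.96734


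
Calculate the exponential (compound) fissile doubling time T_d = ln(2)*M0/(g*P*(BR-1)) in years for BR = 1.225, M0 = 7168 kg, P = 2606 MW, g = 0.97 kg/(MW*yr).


Breeding gain G = BR - 1 = 1.225 - 1 = 0.225
Fissile production rate = g * P * G = 0.97 * 2606 * 0.225 = 568.7595 kg/yr
T_d = ln(2) * M0 / (g * P * G)
T_d = ln(2) * 7168 / 568.7595 = 8.7356 yr

8.7356


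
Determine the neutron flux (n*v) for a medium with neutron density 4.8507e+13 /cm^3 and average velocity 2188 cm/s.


phi = n * v
phi = 4.8507e+13 * 2188
phi = 1.0613e+17 /cm^2/s

1.0613e+17


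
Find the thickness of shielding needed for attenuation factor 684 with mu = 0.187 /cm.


x = ln(factor) / mu
x = ln(684) / 0.187
x = 34.909 cm

34.909


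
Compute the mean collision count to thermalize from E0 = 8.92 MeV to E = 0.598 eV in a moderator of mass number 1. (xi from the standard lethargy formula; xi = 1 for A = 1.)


xi = 1 + (A-1)^2/(2A)*ln((A-1)/(A+1)) = 1 (for A = 1)
n = ln(E0/E) / xi
n = ln(8.92e6 / 0.598) / 1
n = ln(1.491639e+07) / 1 = 16.518

16.518


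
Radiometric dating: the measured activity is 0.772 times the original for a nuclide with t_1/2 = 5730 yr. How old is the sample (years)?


lambda = ln(2) / t_half = ln(2) / 5730 = 1.209681e-04 /yr
t = -ln(A/A0) / lambda
t = -ln(0.772) / 1.209681e-04
t = 2139.2 yr

2139.2


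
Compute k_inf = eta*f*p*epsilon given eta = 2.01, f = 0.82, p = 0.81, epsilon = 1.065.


k_inf = eta * f * p * epsilon
k_inf = 2.01 * 0.82 * 0.81 * 1.065
k_inf = 1.4218

1.4218


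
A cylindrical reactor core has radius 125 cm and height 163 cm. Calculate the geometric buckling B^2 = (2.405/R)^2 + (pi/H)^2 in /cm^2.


B^2 = (2.405/R)^2 + (pi/H)^2
B^2 = (2.405/125)^2 + (pi/163)^2
B^2 = 7.4165e-04 /cm^2

7.4165e-04


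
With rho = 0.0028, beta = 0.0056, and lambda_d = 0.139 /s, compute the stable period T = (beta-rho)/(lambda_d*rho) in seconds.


T = (beta - rho) / (lambda_d * rho)
T = (0.0056 - 0.0028) / (0.139 * 0.0028)
T = 7.1942 s

7.1942


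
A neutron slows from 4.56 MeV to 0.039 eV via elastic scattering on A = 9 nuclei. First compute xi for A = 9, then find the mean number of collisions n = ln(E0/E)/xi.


xi = 1 + (A-1)^2/(2A)*ln((A-1)/(A+1)) = 0.2066007 (for A = 9)
n = ln(E0/E) / xi
n = ln(4.56e6 / 0.039) / 0.2066007
n = ln(1.169231e+08) / 0.2066007 = 89.918

89.918


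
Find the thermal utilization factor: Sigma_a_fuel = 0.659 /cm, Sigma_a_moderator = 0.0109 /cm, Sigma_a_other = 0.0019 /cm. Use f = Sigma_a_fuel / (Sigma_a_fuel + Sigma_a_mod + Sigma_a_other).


f = Sigma_a_fuel / (Sigma_a_fuel + Sigma_a_mod + Sigma_a_other)
f = 0.659 / (0.659 + 0.0109 + 0.0019)
f = 0.98095

0.98095


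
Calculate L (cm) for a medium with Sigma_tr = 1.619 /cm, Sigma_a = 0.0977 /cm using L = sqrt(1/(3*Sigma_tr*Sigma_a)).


D = 1 / (3 * Sigma_tr) = 1 / (3 * 1.619) = 0.2058884 cm
L = sqrt(D / Sigma_a)
L = sqrt(0.2058884 / 0.0977)
L = 1.4517 cm

1.4517


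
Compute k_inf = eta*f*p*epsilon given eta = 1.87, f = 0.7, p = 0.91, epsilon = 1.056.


k_inf = eta * f * p * epsilon
k_inf = 1.87 * 0.7 * 0.91 * 1.056
k_inf = 1.2579

1.2579


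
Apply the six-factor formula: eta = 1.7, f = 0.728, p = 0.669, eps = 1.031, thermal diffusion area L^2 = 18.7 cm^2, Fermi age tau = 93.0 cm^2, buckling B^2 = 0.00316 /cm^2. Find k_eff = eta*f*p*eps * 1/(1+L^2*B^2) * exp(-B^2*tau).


k_inf = eta*f*p*eps = 1.7*0.728*0.669*1.031 = 0.8536210
P_TNL = 1/(1 + L^2*B^2) = 1/(1 + 18.7*0.00316) = 0.9442050
P_FNL = exp(-B^2*tau) = exp(-0.00316*93.0) = 0.7453659
k_eff = k_inf * P_TNL * P_FNL = 0.8536210 * 0.9442050 * 0.7453659
k_eff = 0.60076

0.60076


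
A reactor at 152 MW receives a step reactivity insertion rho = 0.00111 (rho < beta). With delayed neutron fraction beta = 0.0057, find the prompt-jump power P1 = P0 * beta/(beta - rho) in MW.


P1/P0 = beta / (beta - rho)
P1/P0 = 0.0057 / (0.0057 - 0.00111) = 1.241830
P1 = 152 * 1.241830 = 188.76 MW

188.76


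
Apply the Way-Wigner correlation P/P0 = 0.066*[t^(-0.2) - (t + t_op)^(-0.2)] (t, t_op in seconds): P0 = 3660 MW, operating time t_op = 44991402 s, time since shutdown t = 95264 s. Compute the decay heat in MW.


P/P0 = 0.066 * [t^(-0.2) - (t + t_op)^(-0.2)]
P/P0 = 0.066 * [95264^(-0.2) - (95264 + 44991402)^(-0.2)]
P/P0 = 0.066 * [0.1009751 - 0.02945713] = 0.004720186
P = 3660 * 0.004720186 = 17.276 MW

17.276


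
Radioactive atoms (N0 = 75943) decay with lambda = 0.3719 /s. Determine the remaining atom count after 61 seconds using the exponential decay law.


N = N0 * exp(-lambda * t)
N = 75943 * exp(-0.3719 * 61)
N = 1.0669e-05

1.0669e-05


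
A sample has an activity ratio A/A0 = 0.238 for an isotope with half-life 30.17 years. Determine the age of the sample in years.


lambda = ln(2) / t_half = ln(2) / 30.17 = 0.02297472 /yr
t = -ln(A/A0) / lambda
t = -ln(0.238) / 0.02297472
t = 62.481 yr

62.481


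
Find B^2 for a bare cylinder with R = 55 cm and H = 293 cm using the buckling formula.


B^2 = (2.405/R)^2 + (pi/H)^2
B^2 = (2.405/55)^2 + (pi/293)^2
B^2 = 0.0020270 /cm^2

0.0020270


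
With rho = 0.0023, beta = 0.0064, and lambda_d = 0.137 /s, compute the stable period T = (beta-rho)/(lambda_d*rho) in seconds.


T = (beta - rho) / (lambda_d * rho)
T = (0.0064 - 0.0023) / (0.137 * 0.0023)
T = 13.012 s

13.012


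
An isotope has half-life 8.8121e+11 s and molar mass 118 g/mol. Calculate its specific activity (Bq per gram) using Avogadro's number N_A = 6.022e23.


lambda = ln(2) / t_half = ln(2) / 8.8121e+11 = 7.865857e-13 /s
SA = lambda * N_A / M
SA = 7.865857e-13 * 6.022e23 / 118
SA = 4.0143e+09 Bq/g

4.0143e+09


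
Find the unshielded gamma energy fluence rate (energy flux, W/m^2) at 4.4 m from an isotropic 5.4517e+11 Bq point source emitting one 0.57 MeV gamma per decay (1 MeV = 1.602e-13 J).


psi = A * E * 1.602e-13 / (4*pi*r^2)
psi = 5.4517e+11 * 0.57 * 1.602e-13 / (4*pi*4.4^2)
psi = 2.0462e-04 W/m^2

2.0462e-04


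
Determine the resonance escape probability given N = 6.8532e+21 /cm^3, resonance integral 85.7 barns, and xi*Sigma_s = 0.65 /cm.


p = exp(-N * I * 1e-24 / (xi*Sigma_s))
p = exp(-6.8532e+21 * 85.7 * 1e-24 / 0.65)
p = 0.40512

0.40512


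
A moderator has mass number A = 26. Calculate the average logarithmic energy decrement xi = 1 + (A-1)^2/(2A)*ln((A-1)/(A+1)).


xi = 1 + (A-1)^2/(2A) * ln((A-1)/(A+1))
xi = 1 + (26-1)^2/(2*26) * ln((26-1)/(26 +1))
xi = 0.074987

0.074987


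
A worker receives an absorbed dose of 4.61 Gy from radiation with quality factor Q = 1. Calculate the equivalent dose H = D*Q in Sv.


H = D * Q
H = 4.61 * 1
H = 4.6100 Sv

4.6100


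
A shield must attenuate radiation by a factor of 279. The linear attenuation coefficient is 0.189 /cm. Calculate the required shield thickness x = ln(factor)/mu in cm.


x = ln(factor) / mu
x = ln(279) / 0.189
x = 29.795 cm

29.795


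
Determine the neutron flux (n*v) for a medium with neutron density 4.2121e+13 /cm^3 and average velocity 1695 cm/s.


phi = n * v
phi = 4.2121e+13 * 1695
phi = 7.1395e+16 /cm^2/s

7.1395e+16


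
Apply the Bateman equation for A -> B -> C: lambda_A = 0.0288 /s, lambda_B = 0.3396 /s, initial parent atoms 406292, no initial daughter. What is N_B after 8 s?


N_B(t) = lambda_A * N_A0 / (lambda_B - lambda_A) * [exp(-lambda_A*t) - exp(-lambda_B*t)]
exp(-0.0288*8) = 0.7942159; exp(-0.3396*8) = 0.06608589
N_B = 0.0288 * 406292 / (0.3396 - 0.0288) * (0.7942159 - 0.06608589)
N_B = 27413

27413


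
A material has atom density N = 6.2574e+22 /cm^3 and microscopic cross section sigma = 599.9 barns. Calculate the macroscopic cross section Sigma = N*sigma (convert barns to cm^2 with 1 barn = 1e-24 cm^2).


Sigma = N * sigma_barns * 1e-24
Sigma = 6.2574e+22 * 599.9 * 1e-24
Sigma = 37.538 /cm

37.538


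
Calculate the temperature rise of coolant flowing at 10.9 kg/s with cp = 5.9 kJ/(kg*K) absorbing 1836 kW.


dT = Q / (m_dot * cp)
dT = 1836 / (10.9 * 5.9)
dT = 28.549 C

28.549


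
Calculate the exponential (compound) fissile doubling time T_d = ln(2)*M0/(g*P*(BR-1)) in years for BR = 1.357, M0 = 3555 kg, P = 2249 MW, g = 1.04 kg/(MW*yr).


Breeding gain G = BR - 1 = 1.357 - 1 = 0.357
Fissile production rate = g * P * G = 1.04 * 2249 * 0.357 = 835.00872 kg/yr
T_d = ln(2) * M0 / (g * P * G)
T_d = ln(2) * 3555 / 835.00872 = 2.9510 yr

2.9510


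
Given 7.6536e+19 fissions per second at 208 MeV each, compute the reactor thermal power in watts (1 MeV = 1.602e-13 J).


P = fission_rate * E_MeV * 1.602e-13
P = 7.6536e+19 * 208 * 1.602e-13
P = 2.5503e+09 W

2.5503e+09


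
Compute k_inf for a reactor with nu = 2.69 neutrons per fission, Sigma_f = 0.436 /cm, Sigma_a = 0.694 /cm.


k_inf = nu * Sigma_f / Sigma_a
k_inf = 2.69 * 0.436 / 0.694
k_inf = 1.6900

1.6900


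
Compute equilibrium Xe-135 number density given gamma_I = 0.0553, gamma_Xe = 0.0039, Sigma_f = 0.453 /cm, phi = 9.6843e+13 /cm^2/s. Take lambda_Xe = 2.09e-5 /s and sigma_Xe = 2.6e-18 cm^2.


Xe_eq = (gamma_I + gamma_Xe) * Sigma_f * phi / (lambda_Xe + sigma_Xe * phi)
Numerator = (0.0553 + 0.0039) * 0.453 * 9.6843e+13 = 2.597097e+12
Denominator = 2.09e-5 + 2.6e-18 * 9.6843e+13 = 2.726918e-04
Xe_eq = 2.597097e+12 / 2.726918e-04 = 9.5239e+15 /cm^3

9.5239e+15


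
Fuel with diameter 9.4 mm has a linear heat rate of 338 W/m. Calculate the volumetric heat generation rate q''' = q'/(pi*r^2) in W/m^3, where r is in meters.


r = D / 2 / 1000 = 9.4 / 2 / 1000 = 0.0047 m
q''' = q' / (pi * r^2)
q''' = 338 / (pi * 0.0047^2)
q''' = 4.8705e+06 W/m^3

4.8705e+06


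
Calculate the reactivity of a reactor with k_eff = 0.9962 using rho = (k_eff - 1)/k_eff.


rho = (k_eff - 1) / k_eff
rho = (0.9962 - 1) / 0.9962
rho = -0.0038145

-0.0038145


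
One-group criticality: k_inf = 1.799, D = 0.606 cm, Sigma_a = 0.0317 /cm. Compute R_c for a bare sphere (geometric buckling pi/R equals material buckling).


L^2 = D / Sigma_a = 0.606 / 0.0317 = 19.11672 cm^2
B_m^2 = (k_inf - 1) / L^2 = (1.799 - 1) / 19.11672 = 0.04179587 /cm^2
For a bare sphere: B_g = pi/R, so R_c = pi / sqrt(B_m^2)
R_c = pi / sqrt(0.04179587) = 15.367 cm

15.367


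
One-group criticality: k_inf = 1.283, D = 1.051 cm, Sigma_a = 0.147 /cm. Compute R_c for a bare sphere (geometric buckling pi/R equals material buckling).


L^2 = D / Sigma_a = 1.051 / 0.147 = 7.149660 cm^2
B_m^2 = (k_inf - 1) / L^2 = (1.283 - 1) / 7.149660 = 0.03958230 /cm^2
For a bare sphere: B_g = pi/R, so R_c = pi / sqrt(B_m^2)
R_c = pi / sqrt(0.03958230) = 15.791 cm

15.791


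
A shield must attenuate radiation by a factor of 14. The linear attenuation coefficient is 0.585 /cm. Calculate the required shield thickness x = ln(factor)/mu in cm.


x = ln(factor) / mu
x = ln(14) / 0.585
x = 4.5112 cm

4.5112


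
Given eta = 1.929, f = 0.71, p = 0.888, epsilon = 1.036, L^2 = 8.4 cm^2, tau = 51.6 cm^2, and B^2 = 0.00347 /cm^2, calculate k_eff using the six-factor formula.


k_inf = eta*f*p*eps = 1.929*0.71*0.888*1.036 = 1.259979
P_TNL = 1/(1 + L^2*B^2) = 1/(1 + 8.4*0.00347) = 0.9716775
P_FNL = exp(-B^2*tau) = exp(-0.00347*51.6) = 0.8360624
k_eff = k_inf * P_TNL * P_FNL = 1.259979 * 0.9716775 * 0.8360624
k_eff = 1.0236

1.0236


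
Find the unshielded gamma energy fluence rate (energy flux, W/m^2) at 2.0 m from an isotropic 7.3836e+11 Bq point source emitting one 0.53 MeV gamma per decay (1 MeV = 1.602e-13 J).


psi = A * E * 1.602e-13 / (4*pi*r^2)
psi = 7.3836e+11 * 0.53 * 1.602e-13 / (4*pi*2.0^2)
psi = 0.0012472 W/m^2

0.0012472


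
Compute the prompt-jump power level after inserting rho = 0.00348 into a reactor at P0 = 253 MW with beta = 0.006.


P1/P0 = beta / (beta - rho)
P1/P0 = 0.006 / (0.006 - 0.00348) = 2.380952
P1 = 253 * 2.380952 = 602.38 MW

602.38


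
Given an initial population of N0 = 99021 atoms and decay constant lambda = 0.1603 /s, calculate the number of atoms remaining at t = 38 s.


N = N0 * exp(-lambda * t)
N = 99021 * exp(-0.1603 * 38)
N = 224.01

224.01


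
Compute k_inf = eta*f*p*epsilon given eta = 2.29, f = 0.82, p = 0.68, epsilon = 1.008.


k_inf = eta * f * p * epsilon
k_inf = 2.29 * 0.82 * 0.68 * 1.008
k_inf = 1.2871

1.2871


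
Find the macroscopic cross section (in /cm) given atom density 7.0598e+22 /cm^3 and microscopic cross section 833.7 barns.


Sigma = N * sigma_barns * 1e-24
Sigma = 7.0598e+22 * 833.7 * 1e-24
Sigma = 58.858 /cm

58.858


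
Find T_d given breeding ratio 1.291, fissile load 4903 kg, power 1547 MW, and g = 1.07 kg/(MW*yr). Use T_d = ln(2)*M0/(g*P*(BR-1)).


Breeding gain G = BR - 1 = 1.291 - 1 = 0.291
Fissile production rate = g * P * G = 1.07 * 1547 * 0.291 = 481.68939 kg/yr
T_d = ln(2) * M0 / (g * P * G)
T_d = ln(2) * 4903 / 481.68939 = 7.0554 yr

7.0554


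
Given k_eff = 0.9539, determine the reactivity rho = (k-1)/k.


rho = (k_eff - 1) / k_eff
rho = (0.9539 - 1) / 0.9539
rho = -0.048328

-0.048328


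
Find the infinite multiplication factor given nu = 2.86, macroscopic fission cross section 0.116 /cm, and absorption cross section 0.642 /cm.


k_inf = nu * Sigma_f / Sigma_a
k_inf = 2.86 * 0.116 / 0.642
k_inf = 0.51676

0.51676


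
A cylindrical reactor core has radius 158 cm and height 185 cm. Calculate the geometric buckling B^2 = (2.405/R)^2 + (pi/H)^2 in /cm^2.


B^2 = (2.405/R)^2 + (pi/H)^2
B^2 = (2.405/158)^2 + (pi/185)^2
B^2 = 5.2007e-04 /cm^2

5.2007e-04


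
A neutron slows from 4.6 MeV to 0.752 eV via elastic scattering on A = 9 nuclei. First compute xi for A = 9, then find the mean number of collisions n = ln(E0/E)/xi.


xi = 1 + (A-1)^2/(2A)*ln((A-1)/(A+1)) = 0.2066007 (for A = 9)
n = ln(E0/E) / xi
n = ln(4.6e6 / 0.752) / 0.2066007
n = ln(6.117021e+06) / 0.2066007 = 75.637

75.637


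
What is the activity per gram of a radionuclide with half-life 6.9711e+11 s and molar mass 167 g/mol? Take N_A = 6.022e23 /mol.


lambda = ln(2) / t_half = ln(2) / 6.9711e+11 = 9.943154e-13 /s
SA = lambda * N_A / M
SA = 9.943154e-13 * 6.022e23 / 167
SA = 3.5855e+09 Bq/g

3.5855e+09


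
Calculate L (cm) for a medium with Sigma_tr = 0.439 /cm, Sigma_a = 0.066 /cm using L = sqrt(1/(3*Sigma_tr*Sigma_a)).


D = 1 / (3 * Sigma_tr) = 1 / (3 * 0.439) = 0.7593014 cm
L = sqrt(D / Sigma_a)
L = sqrt(0.7593014 / 0.066)
L = 3.3918 cm

3.3918


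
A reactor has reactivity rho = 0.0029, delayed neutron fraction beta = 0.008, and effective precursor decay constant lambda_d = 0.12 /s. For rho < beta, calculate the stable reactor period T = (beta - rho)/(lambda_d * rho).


T = (beta - rho) / (lambda_d * rho)
T = (0.008 - 0.0029) / (0.12 * 0.0029)
T = 14.655 s

14.655


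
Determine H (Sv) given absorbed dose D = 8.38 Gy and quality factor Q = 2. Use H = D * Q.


H = D * Q
H = 8.38 * 2
H = 16.760 Sv

16.760


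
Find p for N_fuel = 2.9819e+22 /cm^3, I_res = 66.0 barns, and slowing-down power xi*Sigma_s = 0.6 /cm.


p = exp(-N * I * 1e-24 / (xi*Sigma_s))
p = exp(-2.9819e+22 * 66.0 * 1e-24 / 0.6)
p = 0.037625

0.037625


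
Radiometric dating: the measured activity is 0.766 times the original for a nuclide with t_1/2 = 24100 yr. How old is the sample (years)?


lambda = ln(2) / t_half = ln(2) / 24100 = 2.876129e-05 /yr
t = -ln(A/A0) / lambda
t = -ln(0.766) / 2.876129e-05
t = 9268.5 yr

9268.5


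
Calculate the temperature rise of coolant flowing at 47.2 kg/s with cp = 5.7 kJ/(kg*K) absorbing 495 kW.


dT = Q / (m_dot * cp)
dT = 495 / (47.2 * 5.7)
dT = 1.8399 C

1.8399


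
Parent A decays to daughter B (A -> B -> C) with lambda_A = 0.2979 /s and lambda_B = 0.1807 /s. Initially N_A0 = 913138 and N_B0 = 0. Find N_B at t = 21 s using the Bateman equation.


N_B(t) = lambda_A * N_A0 / (lambda_B - lambda_A) * [exp(-lambda_A*t) - exp(-lambda_B*t)]
exp(-0.2979*21) = 0.001919098; exp(-0.1807*21) = 0.02248965
N_B = 0.2979 * 913138 / (0.1807 - 0.2979) * (0.001919098 - 0.02248965)
N_B = 47745

47745


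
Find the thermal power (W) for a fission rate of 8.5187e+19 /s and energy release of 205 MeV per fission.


P = fission_rate * E_MeV * 1.602e-13
P = 8.5187e+19 * 205 * 1.602e-13
P = 2.7976e+09 W

2.7976e+09


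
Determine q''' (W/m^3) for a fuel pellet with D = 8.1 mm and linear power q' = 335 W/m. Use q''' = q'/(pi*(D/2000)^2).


r = D / 2 / 1000 = 8.1 / 2 / 1000 = 0.00405 m
q''' = q' / (pi * r^2)
q''' = 335 / (pi * 0.00405^2)
q''' = 6.5011e+06 W/m^3

6.5011e+06


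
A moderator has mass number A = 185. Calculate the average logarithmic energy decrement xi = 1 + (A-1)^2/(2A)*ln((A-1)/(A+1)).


xi = 1 + (A-1)^2/(2A) * ln((A-1)/(A+1))
xi = 1 + (185-1)^2/(2*185) * ln((185-1)/(185 +1))
xi = 0.010772

0.010772


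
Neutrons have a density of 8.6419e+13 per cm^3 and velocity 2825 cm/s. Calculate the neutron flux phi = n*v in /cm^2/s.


phi = n * v
phi = 8.6419e+13 * 2825
phi = 2.4413e+17 /cm^2/s

2.4413e+17


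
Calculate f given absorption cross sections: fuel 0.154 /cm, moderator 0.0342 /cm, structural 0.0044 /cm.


f = Sigma_a_fuel / (Sigma_a_fuel + Sigma_a_mod + Sigma_a_other)
f = 0.154 / (0.154 + 0.0342 + 0.0044)
f = 0.79958

0.79958


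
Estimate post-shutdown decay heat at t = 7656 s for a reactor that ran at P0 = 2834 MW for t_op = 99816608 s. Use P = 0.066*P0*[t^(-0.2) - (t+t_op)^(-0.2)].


P/P0 = 0.066 * [t^(-0.2) - (t + t_op)^(-0.2)]
P/P0 = 0.066 * [7656^(-0.2) - (7656 + 99816608)^(-0.2)]
P/P0 = 0.066 * [0.1671859 - 0.02512770] = 0.009375841
P = 2834 * 0.009375841 = 26.571 MW

26.571


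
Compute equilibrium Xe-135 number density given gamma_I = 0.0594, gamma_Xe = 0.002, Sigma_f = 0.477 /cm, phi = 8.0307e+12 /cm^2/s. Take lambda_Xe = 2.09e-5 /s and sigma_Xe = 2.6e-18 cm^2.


Xe_eq = (gamma_I + gamma_Xe) * Sigma_f * phi / (lambda_Xe + sigma_Xe * phi)
Numerator = (0.0594 + 0.002) * 0.477 * 8.0307e+12 = 2.352015e+11
Denominator = 2.09e-5 + 2.6e-18 * 8.0307e+12 = 4.177982e-05
Xe_eq = 2.352015e+11 / 4.177982e-05 = 5.6295e+15 /cm^3

5.6295e+15


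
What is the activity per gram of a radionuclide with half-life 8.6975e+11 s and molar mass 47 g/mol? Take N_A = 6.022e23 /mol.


lambda = ln(2) / t_half = ln(2) / 8.6975e+11 = 7.969499e-13 /s
SA = lambda * N_A / M
SA = 7.969499e-13 * 6.022e23 / 47
SA = 1.0211e+10 Bq/g

1.0211e+10


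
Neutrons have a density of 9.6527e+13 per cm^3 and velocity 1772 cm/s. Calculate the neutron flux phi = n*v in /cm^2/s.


phi = n * v
phi = 9.6527e+13 * 1772
phi = 1.7105e+17 /cm^2/s

1.7105e+17


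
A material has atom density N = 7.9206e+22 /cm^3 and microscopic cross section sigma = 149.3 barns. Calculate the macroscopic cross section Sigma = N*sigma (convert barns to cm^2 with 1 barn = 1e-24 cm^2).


Sigma = N * sigma_barns * 1e-24
Sigma = 7.9206e+22 * 149.3 * 1e-24
Sigma = 11.825 /cm

11.825


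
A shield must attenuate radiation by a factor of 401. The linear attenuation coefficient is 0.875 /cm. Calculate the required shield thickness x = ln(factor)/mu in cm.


x = ln(factor) / mu
x = ln(401) / 0.875
x = 6.8502 cm

6.8502


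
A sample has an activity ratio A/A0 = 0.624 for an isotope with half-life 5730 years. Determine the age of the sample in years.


lambda = ln(2) / t_half = ln(2) / 5730 = 1.209681e-04 /yr
t = -ln(A/A0) / lambda
t = -ln(0.624) / 1.209681e-04
t = 3898.6 yr

3898.6


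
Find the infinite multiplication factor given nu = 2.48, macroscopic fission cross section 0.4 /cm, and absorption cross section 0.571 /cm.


k_inf = nu * Sigma_f / Sigma_a
k_inf = 2.48 * 0.4 / 0.571
k_inf = 1.7373

1.7373


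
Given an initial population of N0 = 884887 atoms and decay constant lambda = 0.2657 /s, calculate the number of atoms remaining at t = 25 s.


N = N0 * exp(-lambda * t)
N = 884887 * exp(-0.2657 * 25)
N = 1153.7

1153.7


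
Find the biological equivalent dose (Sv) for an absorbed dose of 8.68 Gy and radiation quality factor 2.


H = D * Q
H = 8.68 * 2
H = 17.360 Sv

17.360


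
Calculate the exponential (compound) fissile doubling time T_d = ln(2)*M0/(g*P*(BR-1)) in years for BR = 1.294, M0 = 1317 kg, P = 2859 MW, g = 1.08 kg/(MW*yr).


Breeding gain G = BR - 1 = 1.294 - 1 = 0.294
Fissile production rate = g * P * G = 1.08 * 2859 * 0.294 = 907.78968 kg/yr
T_d = ln(2) * M0 / (g * P * G)
T_d = ln(2) * 1317 / 907.78968 = 1.0056 yr

1.0056


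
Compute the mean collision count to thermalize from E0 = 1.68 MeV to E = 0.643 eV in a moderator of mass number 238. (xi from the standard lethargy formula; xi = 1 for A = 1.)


xi = 1 + (A-1)^2/(2A)*ln((A-1)/(A+1)) = 0.008379872 (for A = 238)
n = ln(E0/E) / xi
n = ln(1.68e6 / 0.643) / 0.008379872
n = ln(2.612753e+06) / 0.008379872 = 1763.3

1763.3


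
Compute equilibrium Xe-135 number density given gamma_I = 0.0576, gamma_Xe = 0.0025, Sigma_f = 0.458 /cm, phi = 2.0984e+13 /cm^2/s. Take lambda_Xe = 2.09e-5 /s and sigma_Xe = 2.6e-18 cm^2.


Xe_eq = (gamma_I + gamma_Xe) * Sigma_f * phi / (lambda_Xe + sigma_Xe * phi)
Numerator = (0.0576 + 0.0025) * 0.458 * 2.0984e+13 = 5.776014e+11
Denominator = 2.09e-5 + 2.6e-18 * 2.0984e+13 = 7.545840e-05
Xe_eq = 5.776014e+11 / 7.545840e-05 = 7.6546e+15 /cm^3

7.6546e+15


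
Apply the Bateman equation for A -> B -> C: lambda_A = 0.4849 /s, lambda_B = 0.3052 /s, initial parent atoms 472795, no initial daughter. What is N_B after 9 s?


N_B(t) = lambda_A * N_A0 / (lambda_B - lambda_A) * [exp(-lambda_A*t) - exp(-lambda_B*t)]
exp(-0.4849*9) = 0.01272610; exp(-0.3052*9) = 0.06413276
N_B = 0.4849 * 472795 / (0.3052 - 0.4849) * (0.01272610 - 0.06413276)
N_B = 65584

65584


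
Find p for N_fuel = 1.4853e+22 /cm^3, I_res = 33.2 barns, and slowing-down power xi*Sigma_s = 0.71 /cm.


p = exp(-N * I * 1e-24 / (xi*Sigma_s))
p = exp(-1.4853e+22 * 33.2 * 1e-24 / 0.71)
p = 0.49931

0.49931


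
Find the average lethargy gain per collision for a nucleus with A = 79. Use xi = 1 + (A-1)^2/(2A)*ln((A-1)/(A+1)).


xi = 1 + (A-1)^2/(2A) * ln((A-1)/(A+1))
xi = 1 + (79-1)^2/(2*79) * ln((79-1)/(79 +1))
xi = 0.025104

0.025104


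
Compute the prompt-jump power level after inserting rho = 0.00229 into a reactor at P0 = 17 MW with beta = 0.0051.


P1/P0 = beta / (beta - rho)
P1/P0 = 0.0051 / (0.0051 - 0.00229) = 1.814947
P1 = 17 * 1.814947 = 30.854 MW

30.854


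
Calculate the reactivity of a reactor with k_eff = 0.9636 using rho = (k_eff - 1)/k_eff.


rho = (k_eff - 1) / k_eff
rho = (0.9636 - 1) / 0.9636
rho = -0.037775

-0.037775


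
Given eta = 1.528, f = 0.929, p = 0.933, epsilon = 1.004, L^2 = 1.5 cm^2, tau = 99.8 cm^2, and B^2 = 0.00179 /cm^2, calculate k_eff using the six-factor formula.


k_inf = eta*f*p*eps = 1.528*0.929*0.933*1.004 = 1.329702
P_TNL = 1/(1 + L^2*B^2) = 1/(1 + 1.5*0.00179) = 0.9973222
P_FNL = exp(-B^2*tau) = exp(-0.00179*99.8) = 0.8364053
k_eff = k_inf * P_TNL * P_FNL = 1.329702 * 0.9973222 * 0.8364053
k_eff = 1.1092

1.1092


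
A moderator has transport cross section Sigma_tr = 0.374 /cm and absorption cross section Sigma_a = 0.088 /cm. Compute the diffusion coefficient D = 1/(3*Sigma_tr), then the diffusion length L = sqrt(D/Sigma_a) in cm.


D = 1 / (3 * Sigma_tr) = 1 / (3 * 0.374) = 0.8912656 cm
L = sqrt(D / Sigma_a)
L = sqrt(0.8912656 / 0.088)
L = 3.1825 cm

3.1825


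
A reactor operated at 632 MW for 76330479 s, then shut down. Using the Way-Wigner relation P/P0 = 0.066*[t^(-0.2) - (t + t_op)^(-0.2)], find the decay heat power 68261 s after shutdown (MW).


P/P0 = 0.066 * [t^(-0.2) - (t + t_op)^(-0.2)]
P/P0 = 0.066 * [68261^(-0.2) - (68261 + 76330479)^(-0.2)]
P/P0 = 0.066 * [0.1079358 - 0.02650835] = 0.005374212
P = 632 * 0.005374212 = 3.3965 MW

3.3965


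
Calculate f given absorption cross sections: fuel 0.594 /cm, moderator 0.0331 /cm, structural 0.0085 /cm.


f = Sigma_a_fuel / (Sigma_a_fuel + Sigma_a_mod + Sigma_a_other)
f = 0.594 / (0.594 + 0.0331 + 0.0085)
f = 0.93455

0.93455


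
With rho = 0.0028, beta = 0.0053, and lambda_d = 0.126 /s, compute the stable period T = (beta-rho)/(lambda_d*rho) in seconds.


T = (beta - rho) / (lambda_d * rho)
T = (0.0053 - 0.0028) / (0.126 * 0.0028)
T = 7.0862 s

7.0862


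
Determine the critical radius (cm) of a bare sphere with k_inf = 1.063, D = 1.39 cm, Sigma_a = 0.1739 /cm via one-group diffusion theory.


L^2 = D / Sigma_a = 1.39 / 0.1739 = 7.993099 cm^2
B_m^2 = (k_inf - 1) / L^2 = (1.063 - 1) / 7.993099 = 0.007881799 /cm^2
For a bare sphere: B_g = pi/R, so R_c = pi / sqrt(B_m^2)
R_c = pi / sqrt(0.007881799) = 35.386 cm

35.386


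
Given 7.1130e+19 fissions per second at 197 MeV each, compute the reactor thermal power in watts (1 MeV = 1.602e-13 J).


P = fission_rate * E_MeV * 1.602e-13
P = 7.1130e+19 * 197 * 1.602e-13
P = 2.2448e+09 W

2.2448e+09


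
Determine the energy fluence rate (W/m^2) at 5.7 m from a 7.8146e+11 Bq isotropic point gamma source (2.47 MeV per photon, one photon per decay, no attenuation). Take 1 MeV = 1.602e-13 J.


psi = A * E * 1.602e-13 / (4*pi*r^2)
psi = 7.8146e+11 * 2.47 * 1.602e-13 / (4*pi*5.7^2)
psi = 7.5737e-04 W/m^2

7.5737e-04


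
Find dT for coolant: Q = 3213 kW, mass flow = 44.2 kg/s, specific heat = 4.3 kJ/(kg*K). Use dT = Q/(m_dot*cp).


dT = Q / (m_dot * cp)
dT = 3213 / (44.2 * 4.3)
dT = 16.905 C

16.905


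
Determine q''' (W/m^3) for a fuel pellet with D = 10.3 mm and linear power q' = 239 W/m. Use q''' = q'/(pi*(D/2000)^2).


r = D / 2 / 1000 = 10.3 / 2 / 1000 = 0.00515 m
q''' = q' / (pi * r^2)
q''' = 239 / (pi * 0.00515^2)
q''' = 2.8684e+06 W/m^3

2.8684e+06


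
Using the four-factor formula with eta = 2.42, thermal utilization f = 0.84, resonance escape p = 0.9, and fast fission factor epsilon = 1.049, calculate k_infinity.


k_inf = eta * f * p * epsilon
k_inf = 2.42 * 0.84 * 0.9 * 1.049
k_inf = 1.9192

1.9192
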